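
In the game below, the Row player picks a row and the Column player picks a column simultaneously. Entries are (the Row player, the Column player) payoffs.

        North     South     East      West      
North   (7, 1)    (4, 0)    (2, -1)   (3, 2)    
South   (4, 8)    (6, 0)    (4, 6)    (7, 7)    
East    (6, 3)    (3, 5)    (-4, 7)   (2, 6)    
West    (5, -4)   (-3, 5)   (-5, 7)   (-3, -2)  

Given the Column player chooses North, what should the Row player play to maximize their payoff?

With the Column player fixed at North, the Row player's payoffs are: North → 7, South → 4, East → 6, West → 5.
The maximum is 7, achieved by North.

North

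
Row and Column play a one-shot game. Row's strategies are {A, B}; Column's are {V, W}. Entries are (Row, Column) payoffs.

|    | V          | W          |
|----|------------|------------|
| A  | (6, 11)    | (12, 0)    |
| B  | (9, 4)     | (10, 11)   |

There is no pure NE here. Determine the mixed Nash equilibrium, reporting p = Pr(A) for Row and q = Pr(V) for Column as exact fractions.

p = 7/18, q = 2/5

In a mixed NE each player is indifferent between their pure strategies, so the opponent's mix sets the indifference.
Column indifferent between V and W: p·11 + (1−p)·4 = p·0 + (1−p)·11 ⟹ 4 + 7p = 11 + (-11)p ⟹ p = 7/18.
Row indifferent between A and B: q·6 + (1−q)·12 = q·9 + (1−q)·10 ⟹ 12 + (-6)q = 10 + (-1)q ⟹ q = 2/5.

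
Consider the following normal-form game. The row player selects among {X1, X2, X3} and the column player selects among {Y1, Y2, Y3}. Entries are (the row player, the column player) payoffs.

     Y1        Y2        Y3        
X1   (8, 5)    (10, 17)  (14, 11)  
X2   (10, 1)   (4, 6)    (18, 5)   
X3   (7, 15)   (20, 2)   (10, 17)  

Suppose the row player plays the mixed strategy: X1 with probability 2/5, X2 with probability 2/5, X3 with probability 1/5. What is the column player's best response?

Y3

The column player's best reply maximizes expected payoff against the mix.
Y1: (2/5)·5 + (2/5)·1 + (1/5)·15 = 27/5
Y2: (2/5)·17 + (2/5)·6 + (1/5)·2 = 48/5
Y3: (2/5)·11 + (2/5)·5 + (1/5)·17 = 49/5
Highest expected payoff is 49/5, from Y3.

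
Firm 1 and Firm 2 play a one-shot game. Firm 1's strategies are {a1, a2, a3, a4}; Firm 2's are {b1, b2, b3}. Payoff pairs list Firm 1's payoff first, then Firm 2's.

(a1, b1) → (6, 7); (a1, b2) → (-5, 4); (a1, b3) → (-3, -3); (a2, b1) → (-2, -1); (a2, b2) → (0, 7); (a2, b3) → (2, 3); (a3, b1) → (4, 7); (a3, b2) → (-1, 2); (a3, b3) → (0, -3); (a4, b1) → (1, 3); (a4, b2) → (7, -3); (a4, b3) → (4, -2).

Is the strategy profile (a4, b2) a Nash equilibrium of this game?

Holding Firm 2 at b2: Firm 1 gets 7 from a4, versus -5 from a1, 0 from a2, -1 from a3. No profitable deviation for Firm 1.
Holding Firm 1 at a4: Firm 2 gets -3 from b2 but could get 3 by switching to b1. Firm 2 has a profitable deviation.

No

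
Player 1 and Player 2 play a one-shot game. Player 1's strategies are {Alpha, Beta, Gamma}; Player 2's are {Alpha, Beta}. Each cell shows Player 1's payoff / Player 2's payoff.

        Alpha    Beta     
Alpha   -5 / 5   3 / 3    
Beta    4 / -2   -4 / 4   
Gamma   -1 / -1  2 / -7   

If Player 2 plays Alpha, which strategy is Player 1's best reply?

With Player 2 fixed at Alpha, Player 1's payoffs are: Alpha → -5, Beta → 4, Gamma → -1.
The maximum is 4, achieved by Beta.

Beta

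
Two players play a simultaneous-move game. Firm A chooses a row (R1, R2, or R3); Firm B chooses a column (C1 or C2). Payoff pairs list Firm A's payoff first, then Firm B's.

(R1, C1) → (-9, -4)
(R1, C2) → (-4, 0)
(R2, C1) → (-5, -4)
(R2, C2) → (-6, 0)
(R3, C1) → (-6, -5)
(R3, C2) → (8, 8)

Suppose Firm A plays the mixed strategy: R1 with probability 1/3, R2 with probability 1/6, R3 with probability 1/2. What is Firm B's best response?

Compute Firm B's expected payoff from each pure strategy against the given mix.
C1: (1/3)·(-4) + (1/6)·(-4) + (1/2)·(-5) = -9/2
C2: (1/3)·0 + (1/6)·0 + (1/2)·8 = 4
Highest expected payoff is 4, from C2.

C2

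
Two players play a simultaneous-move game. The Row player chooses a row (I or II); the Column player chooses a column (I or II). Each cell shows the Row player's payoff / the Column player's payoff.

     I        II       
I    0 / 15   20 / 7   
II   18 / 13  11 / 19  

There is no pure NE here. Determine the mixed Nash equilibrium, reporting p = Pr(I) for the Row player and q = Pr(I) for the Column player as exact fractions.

p = 3/7, q = 1/3

Each player's mixing probability is pinned down by making the *other* player indifferent.
The Column player indifferent between I and II: p·15 + (1−p)·13 = p·7 + (1−p)·19 ⟹ 13 + 2p = 19 + (-12)p ⟹ p = 3/7.
The Row player indifferent between I and II: q·0 + (1−q)·20 = q·18 + (1−q)·11 ⟹ 20 + (-20)q = 11 + 7q ⟹ q = 1/3.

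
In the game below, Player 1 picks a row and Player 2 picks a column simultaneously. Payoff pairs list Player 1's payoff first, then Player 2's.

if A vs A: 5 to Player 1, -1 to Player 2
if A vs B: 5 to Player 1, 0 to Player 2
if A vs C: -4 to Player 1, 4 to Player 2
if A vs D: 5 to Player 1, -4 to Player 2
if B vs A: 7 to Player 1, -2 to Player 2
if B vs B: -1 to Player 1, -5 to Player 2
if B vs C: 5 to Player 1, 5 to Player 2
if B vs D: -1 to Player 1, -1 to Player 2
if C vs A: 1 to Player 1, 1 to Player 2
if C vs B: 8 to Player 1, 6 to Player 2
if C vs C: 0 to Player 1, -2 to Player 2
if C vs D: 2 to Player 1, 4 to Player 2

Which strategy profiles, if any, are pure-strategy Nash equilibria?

Check mutual best responses: a cell is a NE iff neither player can gain by unilaterally deviating.
Player 1's best responses — vs A: B (payoff 7); vs B: C (payoff 8); vs C: B (payoff 5); vs D: A (payoff 5).
Player 2's best responses — vs A: C (payoff 4); vs B: C (payoff 5); vs C: B (payoff 6).
Mutual best responses occur at (B, C) and (C, B); at each, neither player gains by switching.

(B, C) and (C, B)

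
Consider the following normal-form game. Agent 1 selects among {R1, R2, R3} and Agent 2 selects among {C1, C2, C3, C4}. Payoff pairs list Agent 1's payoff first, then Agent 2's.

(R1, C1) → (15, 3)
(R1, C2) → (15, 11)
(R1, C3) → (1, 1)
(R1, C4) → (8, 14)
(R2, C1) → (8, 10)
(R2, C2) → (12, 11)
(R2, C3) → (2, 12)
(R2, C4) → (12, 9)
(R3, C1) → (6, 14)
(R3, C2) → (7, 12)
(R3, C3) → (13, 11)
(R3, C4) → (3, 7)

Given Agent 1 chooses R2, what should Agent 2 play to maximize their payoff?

C3

With Agent 1 fixed at R2, Agent 2's payoffs are: C1 → 10, C2 → 11, C3 → 12, C4 → 9.
The maximum is 12, achieved by C3.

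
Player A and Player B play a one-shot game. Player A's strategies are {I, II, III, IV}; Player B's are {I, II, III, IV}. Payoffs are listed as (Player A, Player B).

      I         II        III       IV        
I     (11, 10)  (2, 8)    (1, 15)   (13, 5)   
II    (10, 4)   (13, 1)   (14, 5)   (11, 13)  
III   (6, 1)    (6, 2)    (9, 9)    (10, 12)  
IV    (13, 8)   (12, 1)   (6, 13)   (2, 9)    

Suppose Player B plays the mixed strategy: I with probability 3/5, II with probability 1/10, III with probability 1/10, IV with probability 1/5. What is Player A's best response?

II

Compute Player A's expected payoff from each pure strategy against the given mix.
I: (3/5)·11 + (1/10)·2 + (1/10)·1 + (1/5)·13 = 19/2
II: (3/5)·10 + (1/10)·13 + (1/10)·14 + (1/5)·11 = 109/10
III: (3/5)·6 + (1/10)·6 + (1/10)·9 + (1/5)·10 = 71/10
IV: (3/5)·13 + (1/10)·12 + (1/10)·6 + (1/5)·2 = 10
Highest expected payoff is 109/10, from II.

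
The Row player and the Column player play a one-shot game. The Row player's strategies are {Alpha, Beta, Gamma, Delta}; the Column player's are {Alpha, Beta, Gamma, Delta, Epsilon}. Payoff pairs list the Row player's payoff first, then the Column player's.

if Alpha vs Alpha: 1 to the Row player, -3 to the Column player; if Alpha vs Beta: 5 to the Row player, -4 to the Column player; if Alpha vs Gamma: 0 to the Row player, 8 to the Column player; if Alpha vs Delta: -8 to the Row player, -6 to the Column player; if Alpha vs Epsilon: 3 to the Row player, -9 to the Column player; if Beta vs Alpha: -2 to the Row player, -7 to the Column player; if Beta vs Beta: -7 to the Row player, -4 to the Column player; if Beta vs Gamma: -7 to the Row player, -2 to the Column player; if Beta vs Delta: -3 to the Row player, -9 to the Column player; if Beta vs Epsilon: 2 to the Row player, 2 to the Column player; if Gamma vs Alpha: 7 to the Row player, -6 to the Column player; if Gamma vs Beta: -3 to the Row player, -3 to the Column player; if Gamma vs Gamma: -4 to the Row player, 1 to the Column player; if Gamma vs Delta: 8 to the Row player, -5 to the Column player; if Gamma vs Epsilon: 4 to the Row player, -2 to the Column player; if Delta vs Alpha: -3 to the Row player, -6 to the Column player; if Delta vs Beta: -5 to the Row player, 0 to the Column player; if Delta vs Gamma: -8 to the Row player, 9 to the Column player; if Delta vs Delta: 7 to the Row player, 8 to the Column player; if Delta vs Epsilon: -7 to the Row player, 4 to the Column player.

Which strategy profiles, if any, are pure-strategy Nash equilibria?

(Alpha, Gamma)

Find each player's best response to every opponent strategy; NE are the intersections.
The Row player's best responses — vs Alpha: Gamma (payoff 7); vs Beta: Alpha (payoff 5); vs Gamma: Alpha (payoff 0); vs Delta: Gamma (payoff 8); vs Epsilon: Gamma (payoff 4).
The Column player's best responses — vs Alpha: Gamma (payoff 8); vs Beta: Epsilon (payoff 2); vs Gamma: Gamma (payoff 1); vs Delta: Gamma (payoff 9).
The only mutual best response is (Alpha, Gamma); neither player gains by switching there.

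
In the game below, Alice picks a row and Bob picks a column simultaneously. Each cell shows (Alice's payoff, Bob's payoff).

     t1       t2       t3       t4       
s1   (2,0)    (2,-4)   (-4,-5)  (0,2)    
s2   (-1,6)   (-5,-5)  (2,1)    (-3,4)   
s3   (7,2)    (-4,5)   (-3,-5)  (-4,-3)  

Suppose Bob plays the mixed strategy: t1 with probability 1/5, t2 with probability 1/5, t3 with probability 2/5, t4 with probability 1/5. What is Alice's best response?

Alice's best reply maximizes expected payoff against the mix.
s1: (1/5)·2 + (1/5)·2 + (2/5)·(-4) + (1/5)·0 = -4/5
s2: (1/5)·(-1) + (1/5)·(-5) + (2/5)·2 + (1/5)·(-3) = -1
s3: (1/5)·7 + (1/5)·(-4) + (2/5)·(-3) + (1/5)·(-4) = -7/5
Highest expected payoff is -4/5, from s1.

s1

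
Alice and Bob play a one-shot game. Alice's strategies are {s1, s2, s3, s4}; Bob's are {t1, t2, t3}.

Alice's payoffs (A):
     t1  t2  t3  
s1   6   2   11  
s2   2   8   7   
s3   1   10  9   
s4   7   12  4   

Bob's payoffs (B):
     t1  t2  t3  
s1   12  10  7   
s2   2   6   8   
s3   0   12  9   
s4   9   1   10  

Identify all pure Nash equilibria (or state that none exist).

A profile is a Nash equilibrium when each player is best-responding to the other.
Alice's best responses — vs t1: s4 (payoff 7); vs t2: s4 (payoff 12); vs t3: s1 (payoff 11).
Bob's best responses — vs s1: t1 (payoff 12); vs s2: t3 (payoff 8); vs s3: t2 (payoff 12); vs s4: t3 (payoff 10).
No cell has both players best-responding. For instance, Alice's best reply to t2 is s4, but against s4 Bob prefers t3 over t2.

None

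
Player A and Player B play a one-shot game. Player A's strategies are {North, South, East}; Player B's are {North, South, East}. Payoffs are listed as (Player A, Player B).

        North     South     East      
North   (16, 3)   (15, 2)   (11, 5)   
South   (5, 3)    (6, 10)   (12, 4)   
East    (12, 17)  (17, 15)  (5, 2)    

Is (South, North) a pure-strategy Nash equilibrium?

No

Holding Player B at North: Player A gets 5 from South but could get 16 by switching to North. Player A has a profitable deviation.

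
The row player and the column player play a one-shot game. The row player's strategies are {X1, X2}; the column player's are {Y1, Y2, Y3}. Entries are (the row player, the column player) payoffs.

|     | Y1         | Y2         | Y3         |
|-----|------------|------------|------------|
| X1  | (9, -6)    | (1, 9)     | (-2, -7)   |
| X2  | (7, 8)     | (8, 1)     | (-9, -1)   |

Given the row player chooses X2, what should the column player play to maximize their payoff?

Y1

With the row player fixed at X2, the column player's payoffs are: Y1 → 8, Y2 → 1, Y3 → -1.
The maximum is 8, achieved by Y1.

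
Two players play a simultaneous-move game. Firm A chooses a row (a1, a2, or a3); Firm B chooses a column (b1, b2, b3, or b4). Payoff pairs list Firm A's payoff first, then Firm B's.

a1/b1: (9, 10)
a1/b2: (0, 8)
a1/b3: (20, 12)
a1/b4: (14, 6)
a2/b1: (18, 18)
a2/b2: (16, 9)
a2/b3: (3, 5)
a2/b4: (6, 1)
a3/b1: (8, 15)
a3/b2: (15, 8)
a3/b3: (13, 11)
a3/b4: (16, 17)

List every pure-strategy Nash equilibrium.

A profile is a Nash equilibrium when each player is best-responding to the other.
Firm A's best responses — vs b1: a2 (payoff 18); vs b2: a2 (payoff 16); vs b3: a1 (payoff 20); vs b4: a3 (payoff 16).
Firm B's best responses — vs a1: b3 (payoff 12); vs a2: b1 (payoff 18); vs a3: b4 (payoff 17).
Mutual best responses occur at (a1, b3), (a2, b1), and (a3, b4); at each, neither player gains by switching.

(a1, b3), (a2, b1), and (a3, b4)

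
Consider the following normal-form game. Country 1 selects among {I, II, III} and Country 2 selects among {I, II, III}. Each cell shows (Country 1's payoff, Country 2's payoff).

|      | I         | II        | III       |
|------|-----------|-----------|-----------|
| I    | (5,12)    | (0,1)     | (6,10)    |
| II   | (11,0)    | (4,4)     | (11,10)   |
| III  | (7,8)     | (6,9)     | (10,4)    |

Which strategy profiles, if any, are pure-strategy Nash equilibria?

Find each player's best response to every opponent strategy; NE are the intersections.
Country 1's best responses — vs I: II (payoff 11); vs II: III (payoff 6); vs III: II (payoff 11).
Country 2's best responses — vs I: I (payoff 12); vs II: III (payoff 10); vs III: II (payoff 9).
Mutual best responses occur at (II, III) and (III, II); at each, neither player gains by switching.

(II, III) and (III, II)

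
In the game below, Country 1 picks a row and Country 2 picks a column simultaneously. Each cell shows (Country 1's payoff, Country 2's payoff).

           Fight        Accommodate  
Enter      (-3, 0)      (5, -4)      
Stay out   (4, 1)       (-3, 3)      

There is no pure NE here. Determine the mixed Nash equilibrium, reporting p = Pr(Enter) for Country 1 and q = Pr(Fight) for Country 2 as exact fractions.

p = 1/3, q = 8/15

In a mixed NE each player is indifferent between their pure strategies, so the opponent's mix sets the indifference.
Country 2 indifferent between Fight and Accommodate: p·0 + (1−p)·1 = p·(-4) + (1−p)·3 ⟹ 1 + (-1)p = 3 + (-7)p ⟹ p = 1/3.
Country 1 indifferent between Enter and Stay out: q·(-3) + (1−q)·5 = q·4 + (1−q)·(-3) ⟹ 5 + (-8)q = (-3) + 7q ⟹ q = 8/15.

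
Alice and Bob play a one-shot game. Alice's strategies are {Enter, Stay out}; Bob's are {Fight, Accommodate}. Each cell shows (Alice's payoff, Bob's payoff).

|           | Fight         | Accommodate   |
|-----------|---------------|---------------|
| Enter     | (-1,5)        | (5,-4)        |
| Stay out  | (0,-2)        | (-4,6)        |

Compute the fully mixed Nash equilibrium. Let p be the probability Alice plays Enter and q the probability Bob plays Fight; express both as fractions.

p = 8/17, q = 9/10

In a mixed NE each player is indifferent between their pure strategies, so the opponent's mix sets the indifference.
Bob indifferent between Fight and Accommodate: p·5 + (1−p)·(-2) = p·(-4) + (1−p)·6 ⟹ (-2) + 7p = 6 + (-10)p ⟹ p = 8/17.
Alice indifferent between Enter and Stay out: q·(-1) + (1−q)·5 = q·0 + (1−q)·(-4) ⟹ 5 + (-6)q = (-4) + 4q ⟹ q = 9/10.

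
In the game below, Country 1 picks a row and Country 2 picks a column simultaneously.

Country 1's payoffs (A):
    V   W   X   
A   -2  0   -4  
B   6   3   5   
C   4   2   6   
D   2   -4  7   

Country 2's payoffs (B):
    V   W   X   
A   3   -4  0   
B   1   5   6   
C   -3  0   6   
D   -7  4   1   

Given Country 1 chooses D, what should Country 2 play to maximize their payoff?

W

With Country 1 fixed at D, Country 2's payoffs are: V → -7, W → 4, X → 1.
The maximum is 4, achieved by W.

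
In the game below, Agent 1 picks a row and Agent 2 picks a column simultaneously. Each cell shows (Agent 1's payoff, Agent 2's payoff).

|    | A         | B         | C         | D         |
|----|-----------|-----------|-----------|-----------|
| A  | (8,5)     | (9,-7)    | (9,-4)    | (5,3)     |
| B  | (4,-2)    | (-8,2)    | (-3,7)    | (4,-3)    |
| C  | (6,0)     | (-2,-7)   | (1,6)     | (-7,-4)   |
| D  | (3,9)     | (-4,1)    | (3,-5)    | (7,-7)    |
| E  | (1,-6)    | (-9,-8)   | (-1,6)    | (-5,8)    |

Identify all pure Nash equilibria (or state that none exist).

(A, A)

Check mutual best responses: a cell is a NE iff neither player can gain by unilaterally deviating.
Agent 1's best responses — vs A: A (payoff 8); vs B: A (payoff 9); vs C: A (payoff 9); vs D: D (payoff 7).
Agent 2's best responses — vs A: A (payoff 5); vs B: C (payoff 7); vs C: C (payoff 6); vs D: A (payoff 9); vs E: D (payoff 8).
The only mutual best response is (A, A); neither player gains by switching there.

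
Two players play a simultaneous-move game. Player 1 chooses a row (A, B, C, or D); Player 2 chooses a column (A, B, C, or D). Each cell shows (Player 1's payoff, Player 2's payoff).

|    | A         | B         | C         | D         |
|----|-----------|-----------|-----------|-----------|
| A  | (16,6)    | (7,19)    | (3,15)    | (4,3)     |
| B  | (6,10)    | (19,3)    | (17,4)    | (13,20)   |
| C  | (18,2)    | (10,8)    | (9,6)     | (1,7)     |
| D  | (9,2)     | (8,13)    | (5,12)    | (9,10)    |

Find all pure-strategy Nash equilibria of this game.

(B, D)

Find each player's best response to every opponent strategy; NE are the intersections.
Player 1's best responses — vs A: C (payoff 18); vs B: B (payoff 19); vs C: B (payoff 17); vs D: B (payoff 13).
Player 2's best responses — vs A: B (payoff 19); vs B: D (payoff 20); vs C: B (payoff 8); vs D: B (payoff 13).
The only mutual best response is (B, D); neither player gains by switching there.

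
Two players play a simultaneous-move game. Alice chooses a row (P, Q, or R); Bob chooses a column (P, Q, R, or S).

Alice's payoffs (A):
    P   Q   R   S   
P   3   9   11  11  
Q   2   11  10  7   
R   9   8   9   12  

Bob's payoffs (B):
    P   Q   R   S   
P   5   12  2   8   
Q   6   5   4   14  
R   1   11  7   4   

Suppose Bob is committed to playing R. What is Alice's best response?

P

With Bob fixed at R, Alice's payoffs are: P → 11, Q → 10, R → 9.
The maximum is 11, achieved by P.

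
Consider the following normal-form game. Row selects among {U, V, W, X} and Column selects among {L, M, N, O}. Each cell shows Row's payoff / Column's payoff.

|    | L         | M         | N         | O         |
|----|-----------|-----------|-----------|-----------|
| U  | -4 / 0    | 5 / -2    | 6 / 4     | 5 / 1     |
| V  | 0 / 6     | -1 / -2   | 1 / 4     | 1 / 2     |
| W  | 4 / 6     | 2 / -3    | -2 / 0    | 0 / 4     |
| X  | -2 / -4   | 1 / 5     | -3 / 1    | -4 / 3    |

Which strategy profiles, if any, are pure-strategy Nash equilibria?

(U, N) and (W, L)

Check mutual best responses: a cell is a NE iff neither player can gain by unilaterally deviating.
Row's best responses — vs L: W (payoff 4); vs M: U (payoff 5); vs N: U (payoff 6); vs O: U (payoff 5).
Column's best responses — vs U: N (payoff 4); vs V: L (payoff 6); vs W: L (payoff 6); vs X: M (payoff 5).
Mutual best responses occur at (U, N) and (W, L); at each, neither player gains by switching.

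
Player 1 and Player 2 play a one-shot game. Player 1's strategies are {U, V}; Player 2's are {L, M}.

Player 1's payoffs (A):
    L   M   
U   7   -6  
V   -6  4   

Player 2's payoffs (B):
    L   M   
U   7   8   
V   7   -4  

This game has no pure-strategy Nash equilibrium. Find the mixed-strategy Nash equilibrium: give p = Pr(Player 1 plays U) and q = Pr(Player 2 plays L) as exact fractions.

p = 11/12, q = 10/23

In a mixed NE each player is indifferent between their pure strategies, so the opponent's mix sets the indifference.
Player 2 indifferent between L and M: p·7 + (1−p)·7 = p·8 + (1−p)·(-4) ⟹ 7 + 0p = (-4) + 12p ⟹ p = 11/12.
Player 1 indifferent between U and V: q·7 + (1−q)·(-6) = q·(-6) + (1−q)·4 ⟹ (-6) + 13q = 4 + (-10)q ⟹ q = 10/23.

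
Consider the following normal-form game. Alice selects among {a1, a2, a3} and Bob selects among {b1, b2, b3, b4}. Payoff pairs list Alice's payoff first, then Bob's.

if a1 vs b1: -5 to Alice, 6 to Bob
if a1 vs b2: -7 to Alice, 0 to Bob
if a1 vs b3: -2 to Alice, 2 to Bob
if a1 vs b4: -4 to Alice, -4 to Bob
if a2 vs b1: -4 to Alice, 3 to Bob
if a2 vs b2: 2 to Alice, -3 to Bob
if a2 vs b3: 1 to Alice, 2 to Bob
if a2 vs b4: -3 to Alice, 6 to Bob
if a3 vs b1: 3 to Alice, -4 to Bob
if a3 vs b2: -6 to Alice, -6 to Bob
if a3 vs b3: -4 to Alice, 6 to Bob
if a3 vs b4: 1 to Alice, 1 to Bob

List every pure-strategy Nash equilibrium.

None

Check mutual best responses: a cell is a NE iff neither player can gain by unilaterally deviating.
Alice's best responses — vs b1: a3 (payoff 3); vs b2: a2 (payoff 2); vs b3: a2 (payoff 1); vs b4: a3 (payoff 1).
Bob's best responses — vs a1: b1 (payoff 6); vs a2: b4 (payoff 6); vs a3: b3 (payoff 6).
No cell has both players best-responding. For instance, Alice's best reply to b1 is a3, but against a3 Bob prefers b3 over b1.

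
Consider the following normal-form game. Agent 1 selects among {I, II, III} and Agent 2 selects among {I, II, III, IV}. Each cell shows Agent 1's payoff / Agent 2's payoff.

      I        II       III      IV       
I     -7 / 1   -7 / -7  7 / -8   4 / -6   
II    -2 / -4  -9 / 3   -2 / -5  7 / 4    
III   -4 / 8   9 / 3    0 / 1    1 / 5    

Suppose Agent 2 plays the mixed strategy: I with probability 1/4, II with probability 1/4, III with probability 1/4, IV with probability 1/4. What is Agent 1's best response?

III

Agent 1's best reply maximizes expected payoff against the mix.
I: (1/4)·(-7) + (1/4)·(-7) + (1/4)·7 + (1/4)·4 = -3/4
II: (1/4)·(-2) + (1/4)·(-9) + (1/4)·(-2) + (1/4)·7 = -3/2
III: (1/4)·(-4) + (1/4)·9 + (1/4)·0 + (1/4)·1 = 3/2
Highest expected payoff is 3/2, from III.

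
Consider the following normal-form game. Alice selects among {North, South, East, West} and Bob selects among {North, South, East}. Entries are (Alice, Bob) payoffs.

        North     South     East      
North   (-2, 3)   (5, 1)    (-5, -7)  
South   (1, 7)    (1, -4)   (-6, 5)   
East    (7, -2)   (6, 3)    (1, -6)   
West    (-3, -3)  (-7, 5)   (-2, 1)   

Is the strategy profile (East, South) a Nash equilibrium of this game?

Holding Bob at South: Alice gets 6 from East, versus 5 from North, 1 from South, -7 from West. No profitable deviation for Alice.
Holding Alice at East: Bob gets 3 from South, versus -2 from North, -6 from East. No profitable deviation for Bob either.

Yes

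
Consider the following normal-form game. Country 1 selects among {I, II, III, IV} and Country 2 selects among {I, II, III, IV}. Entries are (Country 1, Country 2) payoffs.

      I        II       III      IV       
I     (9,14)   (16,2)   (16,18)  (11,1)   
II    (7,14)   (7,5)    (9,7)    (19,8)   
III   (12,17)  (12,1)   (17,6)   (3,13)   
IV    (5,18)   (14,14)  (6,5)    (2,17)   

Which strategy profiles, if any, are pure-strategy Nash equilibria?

A profile is a Nash equilibrium when each player is best-responding to the other.
Country 1's best responses — vs I: III (payoff 12); vs II: I (payoff 16); vs III: III (payoff 17); vs IV: II (payoff 19).
Country 2's best responses — vs I: III (payoff 18); vs II: I (payoff 14); vs III: I (payoff 17); vs IV: I (payoff 18).
The only mutual best response is (III, I); neither player gains by switching there.

(III, I)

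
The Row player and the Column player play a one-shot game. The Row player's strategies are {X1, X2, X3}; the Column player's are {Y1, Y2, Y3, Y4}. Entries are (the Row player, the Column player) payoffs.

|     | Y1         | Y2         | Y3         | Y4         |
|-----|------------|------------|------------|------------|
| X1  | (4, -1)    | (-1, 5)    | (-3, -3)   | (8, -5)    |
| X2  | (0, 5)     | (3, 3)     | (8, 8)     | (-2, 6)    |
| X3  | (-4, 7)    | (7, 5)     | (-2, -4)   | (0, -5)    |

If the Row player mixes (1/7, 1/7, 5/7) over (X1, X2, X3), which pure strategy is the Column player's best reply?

Y1

Compute the Column player's expected payoff from each pure strategy against the given mix.
Y1: (1/7)·(-1) + (1/7)·5 + (5/7)·7 = 39/7
Y2: (1/7)·5 + (1/7)·3 + (5/7)·5 = 33/7
Y3: (1/7)·(-3) + (1/7)·8 + (5/7)·(-4) = -15/7
Y4: (1/7)·(-5) + (1/7)·6 + (5/7)·(-5) = -24/7
Highest expected payoff is 39/7, from Y1.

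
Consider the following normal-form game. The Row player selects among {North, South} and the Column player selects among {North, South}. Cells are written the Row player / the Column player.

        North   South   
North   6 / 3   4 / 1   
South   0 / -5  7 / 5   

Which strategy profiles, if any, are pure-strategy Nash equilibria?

Check mutual best responses: a cell is a NE iff neither player can gain by unilaterally deviating.
The Row player's best responses — vs North: North (payoff 6); vs South: South (payoff 7).
The Column player's best responses — vs North: North (payoff 3); vs South: South (payoff 5).
Mutual best responses occur at (North, North) and (South, South); at each, neither player gains by switching.

(North, North) and (South, South)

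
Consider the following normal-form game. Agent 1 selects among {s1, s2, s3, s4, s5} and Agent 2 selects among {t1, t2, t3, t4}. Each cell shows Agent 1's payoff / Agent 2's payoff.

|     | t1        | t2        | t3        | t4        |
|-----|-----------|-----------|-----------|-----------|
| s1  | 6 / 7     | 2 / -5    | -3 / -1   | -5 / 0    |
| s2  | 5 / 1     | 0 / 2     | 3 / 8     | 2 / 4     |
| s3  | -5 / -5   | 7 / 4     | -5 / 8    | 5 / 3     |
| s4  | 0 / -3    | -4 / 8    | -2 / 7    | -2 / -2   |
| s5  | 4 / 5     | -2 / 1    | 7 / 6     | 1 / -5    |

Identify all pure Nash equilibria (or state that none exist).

(s1, t1) and (s5, t3)

Check mutual best responses: a cell is a NE iff neither player can gain by unilaterally deviating.
Agent 1's best responses — vs t1: s1 (payoff 6); vs t2: s3 (payoff 7); vs t3: s5 (payoff 7); vs t4: s3 (payoff 5).
Agent 2's best responses — vs s1: t1 (payoff 7); vs s2: t3 (payoff 8); vs s3: t3 (payoff 8); vs s4: t2 (payoff 8); vs s5: t3 (payoff 6).
Mutual best responses occur at (s1, t1) and (s5, t3); at each, neither player gains by switching.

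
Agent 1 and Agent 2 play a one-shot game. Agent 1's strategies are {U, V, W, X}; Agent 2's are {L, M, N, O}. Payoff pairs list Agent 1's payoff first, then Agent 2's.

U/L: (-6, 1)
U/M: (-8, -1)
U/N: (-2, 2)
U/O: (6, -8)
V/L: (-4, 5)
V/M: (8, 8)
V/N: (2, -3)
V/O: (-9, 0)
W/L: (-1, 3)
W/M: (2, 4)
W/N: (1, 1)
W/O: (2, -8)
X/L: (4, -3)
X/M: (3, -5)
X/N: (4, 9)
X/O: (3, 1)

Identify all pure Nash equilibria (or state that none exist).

Check mutual best responses: a cell is a NE iff neither player can gain by unilaterally deviating.
Agent 1's best responses — vs L: X (payoff 4); vs M: V (payoff 8); vs N: X (payoff 4); vs O: U (payoff 6).
Agent 2's best responses — vs U: N (payoff 2); vs V: M (payoff 8); vs W: M (payoff 4); vs X: N (payoff 9).
Mutual best responses occur at (V, M) and (X, N); at each, neither player gains by switching.

(V, M) and (X, N)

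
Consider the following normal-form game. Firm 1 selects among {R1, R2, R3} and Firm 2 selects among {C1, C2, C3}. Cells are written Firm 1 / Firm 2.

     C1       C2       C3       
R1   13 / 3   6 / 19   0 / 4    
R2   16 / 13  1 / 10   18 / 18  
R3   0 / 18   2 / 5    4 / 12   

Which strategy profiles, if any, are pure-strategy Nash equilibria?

Check mutual best responses: a cell is a NE iff neither player can gain by unilaterally deviating.
Firm 1's best responses — vs C1: R2 (payoff 16); vs C2: R1 (payoff 6); vs C3: R2 (payoff 18).
Firm 2's best responses — vs R1: C2 (payoff 19); vs R2: C3 (payoff 18); vs R3: C1 (payoff 18).
Mutual best responses occur at (R1, C2) and (R2, C3); at each, neither player gains by switching.

(R1, C2) and (R2, C3)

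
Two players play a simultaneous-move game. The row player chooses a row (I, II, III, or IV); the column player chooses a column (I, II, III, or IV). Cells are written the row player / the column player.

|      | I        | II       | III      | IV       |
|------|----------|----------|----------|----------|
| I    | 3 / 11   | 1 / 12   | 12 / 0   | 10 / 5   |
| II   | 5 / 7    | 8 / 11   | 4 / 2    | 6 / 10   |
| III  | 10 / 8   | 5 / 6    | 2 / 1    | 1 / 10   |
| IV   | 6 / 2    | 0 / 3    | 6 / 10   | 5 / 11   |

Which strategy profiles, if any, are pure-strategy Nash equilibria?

(II, II)

Check mutual best responses: a cell is a NE iff neither player can gain by unilaterally deviating.
The row player's best responses — vs I: III (payoff 10); vs II: II (payoff 8); vs III: I (payoff 12); vs IV: I (payoff 10).
The column player's best responses — vs I: II (payoff 12); vs II: II (payoff 11); vs III: IV (payoff 10); vs IV: IV (payoff 11).
The only mutual best response is (II, II); neither player gains by switching there.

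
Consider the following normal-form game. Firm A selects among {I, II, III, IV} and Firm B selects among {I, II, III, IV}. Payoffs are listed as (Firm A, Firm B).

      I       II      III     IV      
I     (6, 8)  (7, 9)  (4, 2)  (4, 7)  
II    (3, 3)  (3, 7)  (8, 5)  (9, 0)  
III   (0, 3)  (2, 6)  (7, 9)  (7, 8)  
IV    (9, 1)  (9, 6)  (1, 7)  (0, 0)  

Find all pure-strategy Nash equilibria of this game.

There is no pure-strategy Nash equilibrium

A profile is a Nash equilibrium when each player is best-responding to the other.
Firm A's best responses — vs I: IV (payoff 9); vs II: IV (payoff 9); vs III: II (payoff 8); vs IV: II (payoff 9).
Firm B's best responses — vs I: II (payoff 9); vs II: II (payoff 7); vs III: III (payoff 9); vs IV: III (payoff 7).
No cell has both players best-responding. For instance, Firm A's best reply to I is IV, but against IV Firm B prefers III over I.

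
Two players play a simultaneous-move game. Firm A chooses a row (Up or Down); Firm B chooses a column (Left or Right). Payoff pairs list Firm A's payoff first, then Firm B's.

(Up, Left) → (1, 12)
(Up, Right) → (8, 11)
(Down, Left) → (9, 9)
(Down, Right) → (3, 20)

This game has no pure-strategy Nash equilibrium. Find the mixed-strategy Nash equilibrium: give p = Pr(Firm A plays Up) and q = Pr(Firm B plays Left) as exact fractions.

In a mixed NE each player is indifferent between their pure strategies, so the opponent's mix sets the indifference.
Firm B indifferent between Left and Right: p·12 + (1−p)·9 = p·11 + (1−p)·20 ⟹ 9 + 3p = 20 + (-9)p ⟹ p = 11/12.
Firm A indifferent between Up and Down: q·1 + (1−q)·8 = q·9 + (1−q)·3 ⟹ 8 + (-7)q = 3 + 6q ⟹ q = 5/13.

p = 11/12, q = 5/13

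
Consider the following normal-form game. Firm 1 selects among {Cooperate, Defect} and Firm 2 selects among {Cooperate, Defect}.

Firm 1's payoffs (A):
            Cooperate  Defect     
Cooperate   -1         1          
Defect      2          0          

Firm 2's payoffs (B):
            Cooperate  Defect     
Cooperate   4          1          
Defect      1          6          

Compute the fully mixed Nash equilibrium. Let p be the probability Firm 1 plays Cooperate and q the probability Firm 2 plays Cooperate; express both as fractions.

Each player's mixing probability is pinned down by making the *other* player indifferent.
Firm 2 indifferent between Cooperate and Defect: p·4 + (1−p)·1 = p·1 + (1−p)·6 ⟹ 1 + 3p = 6 + (-5)p ⟹ p = 5/8.
Firm 1 indifferent between Cooperate and Defect: q·(-1) + (1−q)·1 = q·2 + (1−q)·0 ⟹ 1 + (-2)q = 0 + 2q ⟹ q = 1/4.

p = 5/8, q = 1/4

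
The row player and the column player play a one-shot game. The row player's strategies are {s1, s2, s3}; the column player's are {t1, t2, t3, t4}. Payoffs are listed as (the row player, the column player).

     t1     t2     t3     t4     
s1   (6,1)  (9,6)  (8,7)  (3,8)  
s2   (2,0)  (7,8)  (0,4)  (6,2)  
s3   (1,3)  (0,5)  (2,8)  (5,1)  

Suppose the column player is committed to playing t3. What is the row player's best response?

With the column player fixed at t3, the row player's payoffs are: s1 → 8, s2 → 0, s3 → 2.
The maximum is 8, achieved by s1.

s1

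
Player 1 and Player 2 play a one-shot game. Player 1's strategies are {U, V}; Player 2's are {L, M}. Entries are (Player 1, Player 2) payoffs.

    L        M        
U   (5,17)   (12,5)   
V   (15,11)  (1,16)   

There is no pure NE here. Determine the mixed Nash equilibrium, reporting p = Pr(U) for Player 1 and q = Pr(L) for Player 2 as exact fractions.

p = 5/17, q = 11/21

In a mixed NE each player is indifferent between their pure strategies, so the opponent's mix sets the indifference.
Player 2 indifferent between L and M: p·17 + (1−p)·11 = p·5 + (1−p)·16 ⟹ 11 + 6p = 16 + (-11)p ⟹ p = 5/17.
Player 1 indifferent between U and V: q·5 + (1−q)·12 = q·15 + (1−q)·1 ⟹ 12 + (-7)q = 1 + 14q ⟹ q = 11/21.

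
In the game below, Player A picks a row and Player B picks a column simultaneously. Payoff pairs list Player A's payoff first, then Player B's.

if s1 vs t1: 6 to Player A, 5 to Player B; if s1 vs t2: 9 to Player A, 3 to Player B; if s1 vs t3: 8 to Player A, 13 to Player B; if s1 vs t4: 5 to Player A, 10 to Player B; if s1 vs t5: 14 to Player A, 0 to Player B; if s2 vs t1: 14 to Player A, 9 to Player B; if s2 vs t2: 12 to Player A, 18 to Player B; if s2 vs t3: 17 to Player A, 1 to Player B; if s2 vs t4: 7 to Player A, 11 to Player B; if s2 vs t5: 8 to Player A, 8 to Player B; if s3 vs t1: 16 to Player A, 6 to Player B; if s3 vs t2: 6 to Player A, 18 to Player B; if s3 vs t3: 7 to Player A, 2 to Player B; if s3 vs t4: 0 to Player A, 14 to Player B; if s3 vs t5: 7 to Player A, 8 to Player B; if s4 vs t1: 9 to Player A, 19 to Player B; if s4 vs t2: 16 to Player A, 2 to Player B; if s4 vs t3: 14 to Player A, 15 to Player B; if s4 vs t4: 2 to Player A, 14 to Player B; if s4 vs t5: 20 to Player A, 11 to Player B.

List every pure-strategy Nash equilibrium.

No pure-strategy Nash equilibrium

Check mutual best responses: a cell is a NE iff neither player can gain by unilaterally deviating.
Player A's best responses — vs t1: s3 (payoff 16); vs t2: s4 (payoff 16); vs t3: s2 (payoff 17); vs t4: s2 (payoff 7); vs t5: s4 (payoff 20).
Player B's best responses — vs s1: t3 (payoff 13); vs s2: t2 (payoff 18); vs s3: t2 (payoff 18); vs s4: t1 (payoff 19).
No cell has both players best-responding. For instance, Player A's best reply to t2 is s4, but against s4 Player B prefers t1 over t2.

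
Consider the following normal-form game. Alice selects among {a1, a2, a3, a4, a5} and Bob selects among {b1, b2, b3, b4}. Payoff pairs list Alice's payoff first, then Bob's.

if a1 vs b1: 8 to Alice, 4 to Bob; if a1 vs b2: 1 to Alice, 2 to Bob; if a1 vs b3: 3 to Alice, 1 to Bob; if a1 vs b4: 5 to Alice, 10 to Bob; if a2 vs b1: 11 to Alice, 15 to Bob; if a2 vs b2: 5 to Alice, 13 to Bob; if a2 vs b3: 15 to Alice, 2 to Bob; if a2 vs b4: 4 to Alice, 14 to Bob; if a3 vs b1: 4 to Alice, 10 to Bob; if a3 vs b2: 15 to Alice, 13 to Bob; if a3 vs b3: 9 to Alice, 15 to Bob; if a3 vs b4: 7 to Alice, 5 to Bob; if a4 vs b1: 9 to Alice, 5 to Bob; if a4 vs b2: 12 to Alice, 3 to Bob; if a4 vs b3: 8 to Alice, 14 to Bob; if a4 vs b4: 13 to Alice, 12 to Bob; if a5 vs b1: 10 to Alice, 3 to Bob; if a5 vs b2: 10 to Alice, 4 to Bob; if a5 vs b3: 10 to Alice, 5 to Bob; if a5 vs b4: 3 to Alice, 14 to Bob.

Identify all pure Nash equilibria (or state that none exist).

Check mutual best responses: a cell is a NE iff neither player can gain by unilaterally deviating.
Alice's best responses — vs b1: a2 (payoff 11); vs b2: a3 (payoff 15); vs b3: a2 (payoff 15); vs b4: a4 (payoff 13).
Bob's best responses — vs a1: b4 (payoff 10); vs a2: b1 (payoff 15); vs a3: b3 (payoff 15); vs a4: b3 (payoff 14); vs a5: b4 (payoff 14).
The only mutual best response is (a2, b1); neither player gains by switching there.

(a2, b1)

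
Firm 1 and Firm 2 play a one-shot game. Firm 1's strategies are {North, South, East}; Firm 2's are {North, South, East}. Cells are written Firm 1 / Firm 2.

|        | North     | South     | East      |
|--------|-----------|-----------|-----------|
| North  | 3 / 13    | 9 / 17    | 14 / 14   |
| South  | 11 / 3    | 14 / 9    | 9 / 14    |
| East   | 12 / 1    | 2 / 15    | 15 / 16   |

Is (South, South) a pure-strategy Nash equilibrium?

Holding Firm 2 at South: Firm 1 gets 14 from South, versus 9 from North, 2 from East. No profitable deviation for Firm 1.
Holding Firm 1 at South: Firm 2 gets 9 from South but could get 14 by switching to East. Firm 2 has a profitable deviation.

No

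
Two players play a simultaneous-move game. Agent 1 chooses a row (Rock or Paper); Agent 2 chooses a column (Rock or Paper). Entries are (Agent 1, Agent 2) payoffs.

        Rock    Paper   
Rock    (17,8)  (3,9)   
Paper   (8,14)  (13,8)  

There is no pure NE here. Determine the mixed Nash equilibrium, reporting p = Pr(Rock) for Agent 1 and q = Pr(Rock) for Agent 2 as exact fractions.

Each player's mixing probability is pinned down by making the *other* player indifferent.
Agent 2 indifferent between Rock and Paper: p·8 + (1−p)·14 = p·9 + (1−p)·8 ⟹ 14 + (-6)p = 8 + 1p ⟹ p = 6/7.
Agent 1 indifferent between Rock and Paper: q·17 + (1−q)·3 = q·8 + (1−q)·13 ⟹ 3 + 14q = 13 + (-5)q ⟹ q = 10/19.

p = 6/7, q = 10/19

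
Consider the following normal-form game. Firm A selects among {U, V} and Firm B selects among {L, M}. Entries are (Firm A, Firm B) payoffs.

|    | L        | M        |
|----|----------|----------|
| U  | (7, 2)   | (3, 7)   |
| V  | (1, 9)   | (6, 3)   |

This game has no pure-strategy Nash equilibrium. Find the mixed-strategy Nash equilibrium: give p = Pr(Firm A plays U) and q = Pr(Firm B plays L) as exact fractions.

p = 6/11, q = 1/3

In a mixed NE each player is indifferent between their pure strategies, so the opponent's mix sets the indifference.
Firm B indifferent between L and M: p·2 + (1−p)·9 = p·7 + (1−p)·3 ⟹ 9 + (-7)p = 3 + 4p ⟹ p = 6/11.
Firm A indifferent between U and V: q·7 + (1−q)·3 = q·1 + (1−q)·6 ⟹ 3 + 4q = 6 + (-5)q ⟹ q = 1/3.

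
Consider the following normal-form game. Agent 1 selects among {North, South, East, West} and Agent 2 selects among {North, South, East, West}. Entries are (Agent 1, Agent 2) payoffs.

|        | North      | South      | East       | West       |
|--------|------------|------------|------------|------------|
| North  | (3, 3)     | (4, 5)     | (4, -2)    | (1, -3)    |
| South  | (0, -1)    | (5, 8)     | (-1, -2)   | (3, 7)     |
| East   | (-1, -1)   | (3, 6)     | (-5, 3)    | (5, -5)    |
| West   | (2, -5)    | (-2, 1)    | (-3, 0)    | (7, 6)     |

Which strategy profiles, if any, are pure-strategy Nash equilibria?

A profile is a Nash equilibrium when each player is best-responding to the other.
Agent 1's best responses — vs North: North (payoff 3); vs South: South (payoff 5); vs East: North (payoff 4); vs West: West (payoff 7).
Agent 2's best responses — vs North: South (payoff 5); vs South: South (payoff 8); vs East: South (payoff 6); vs West: West (payoff 6).
Mutual best responses occur at (South, South) and (West, West); at each, neither player gains by switching.

(South, South) and (West, West)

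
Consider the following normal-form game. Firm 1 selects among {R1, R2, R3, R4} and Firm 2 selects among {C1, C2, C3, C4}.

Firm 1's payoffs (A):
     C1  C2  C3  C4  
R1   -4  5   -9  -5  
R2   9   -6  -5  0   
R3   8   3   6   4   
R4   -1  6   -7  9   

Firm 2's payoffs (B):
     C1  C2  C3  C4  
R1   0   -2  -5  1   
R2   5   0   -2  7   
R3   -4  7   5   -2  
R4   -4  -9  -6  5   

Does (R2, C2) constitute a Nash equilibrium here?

No

Holding Firm 2 at C2: Firm 1 gets -6 from R2 but could get 6 by switching to R4. Firm 1 has a profitable deviation.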